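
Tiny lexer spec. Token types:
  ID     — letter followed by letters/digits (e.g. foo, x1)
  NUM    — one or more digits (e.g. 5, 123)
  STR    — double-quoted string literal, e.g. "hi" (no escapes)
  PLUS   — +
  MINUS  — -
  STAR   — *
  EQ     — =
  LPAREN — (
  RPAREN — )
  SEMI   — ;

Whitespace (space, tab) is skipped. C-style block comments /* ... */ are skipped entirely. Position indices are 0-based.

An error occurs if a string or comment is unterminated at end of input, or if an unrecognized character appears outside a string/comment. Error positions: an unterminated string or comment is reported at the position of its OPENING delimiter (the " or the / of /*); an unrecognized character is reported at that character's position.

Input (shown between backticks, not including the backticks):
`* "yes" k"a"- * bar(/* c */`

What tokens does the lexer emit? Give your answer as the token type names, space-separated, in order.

Answer: STAR STR ID STR MINUS STAR ID LPAREN

Derivation:
pos=0: emit STAR '*'
pos=2: enter STRING mode
pos=2: emit STR "yes" (now at pos=7)
pos=8: emit ID 'k' (now at pos=9)
pos=9: enter STRING mode
pos=9: emit STR "a" (now at pos=12)
pos=12: emit MINUS '-'
pos=14: emit STAR '*'
pos=16: emit ID 'bar' (now at pos=19)
pos=19: emit LPAREN '('
pos=20: enter COMMENT mode (saw '/*')
exit COMMENT mode (now at pos=27)
DONE. 8 tokens: [STAR, STR, ID, STR, MINUS, STAR, ID, LPAREN]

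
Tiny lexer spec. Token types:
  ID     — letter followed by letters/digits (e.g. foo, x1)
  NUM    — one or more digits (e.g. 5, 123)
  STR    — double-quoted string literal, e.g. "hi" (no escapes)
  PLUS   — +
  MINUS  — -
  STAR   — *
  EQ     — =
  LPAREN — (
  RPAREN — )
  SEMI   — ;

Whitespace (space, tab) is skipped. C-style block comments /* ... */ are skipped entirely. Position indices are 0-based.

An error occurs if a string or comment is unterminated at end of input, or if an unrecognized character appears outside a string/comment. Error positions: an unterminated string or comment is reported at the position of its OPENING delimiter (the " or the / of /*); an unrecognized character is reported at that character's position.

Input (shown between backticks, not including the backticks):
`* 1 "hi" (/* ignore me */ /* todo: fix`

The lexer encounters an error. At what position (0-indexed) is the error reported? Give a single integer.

pos=0: emit STAR '*'
pos=2: emit NUM '1' (now at pos=3)
pos=4: enter STRING mode
pos=4: emit STR "hi" (now at pos=8)
pos=9: emit LPAREN '('
pos=10: enter COMMENT mode (saw '/*')
exit COMMENT mode (now at pos=25)
pos=26: enter COMMENT mode (saw '/*')
pos=26: ERROR — unterminated comment (reached EOF)

Answer: 26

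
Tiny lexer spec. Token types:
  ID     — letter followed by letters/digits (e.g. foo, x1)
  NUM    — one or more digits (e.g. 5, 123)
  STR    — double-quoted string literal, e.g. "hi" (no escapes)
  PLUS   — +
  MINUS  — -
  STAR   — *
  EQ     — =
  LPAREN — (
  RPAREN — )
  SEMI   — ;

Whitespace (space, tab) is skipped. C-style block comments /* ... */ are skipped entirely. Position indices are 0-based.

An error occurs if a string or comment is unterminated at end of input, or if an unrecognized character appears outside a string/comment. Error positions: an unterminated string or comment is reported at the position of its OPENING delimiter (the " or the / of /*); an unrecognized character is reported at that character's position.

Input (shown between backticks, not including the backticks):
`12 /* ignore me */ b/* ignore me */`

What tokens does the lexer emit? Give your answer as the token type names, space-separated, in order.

Answer: NUM ID

Derivation:
pos=0: emit NUM '12' (now at pos=2)
pos=3: enter COMMENT mode (saw '/*')
exit COMMENT mode (now at pos=18)
pos=19: emit ID 'b' (now at pos=20)
pos=20: enter COMMENT mode (saw '/*')
exit COMMENT mode (now at pos=35)
DONE. 2 tokens: [NUM, ID]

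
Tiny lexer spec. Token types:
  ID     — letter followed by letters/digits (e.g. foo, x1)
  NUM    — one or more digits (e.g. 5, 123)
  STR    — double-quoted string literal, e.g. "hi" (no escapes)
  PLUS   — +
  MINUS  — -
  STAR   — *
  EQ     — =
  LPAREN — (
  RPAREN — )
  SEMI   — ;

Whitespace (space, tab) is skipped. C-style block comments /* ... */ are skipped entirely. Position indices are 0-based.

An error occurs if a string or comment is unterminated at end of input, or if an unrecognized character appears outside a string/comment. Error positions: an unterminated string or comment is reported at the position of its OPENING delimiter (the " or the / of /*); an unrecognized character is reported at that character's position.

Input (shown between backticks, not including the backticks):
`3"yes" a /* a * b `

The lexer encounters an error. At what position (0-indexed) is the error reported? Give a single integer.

pos=0: emit NUM '3' (now at pos=1)
pos=1: enter STRING mode
pos=1: emit STR "yes" (now at pos=6)
pos=7: emit ID 'a' (now at pos=8)
pos=9: enter COMMENT mode (saw '/*')
pos=9: ERROR — unterminated comment (reached EOF)

Answer: 9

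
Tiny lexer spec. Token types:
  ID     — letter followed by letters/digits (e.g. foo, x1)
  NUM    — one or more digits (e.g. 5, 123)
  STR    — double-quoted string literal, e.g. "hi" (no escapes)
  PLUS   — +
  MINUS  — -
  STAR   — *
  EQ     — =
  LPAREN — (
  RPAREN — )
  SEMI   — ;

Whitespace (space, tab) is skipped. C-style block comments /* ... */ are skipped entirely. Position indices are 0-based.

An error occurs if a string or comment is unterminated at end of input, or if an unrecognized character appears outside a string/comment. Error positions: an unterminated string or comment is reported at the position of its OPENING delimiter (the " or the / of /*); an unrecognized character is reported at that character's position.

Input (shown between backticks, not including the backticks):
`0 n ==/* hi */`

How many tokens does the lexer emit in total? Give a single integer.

pos=0: emit NUM '0' (now at pos=1)
pos=2: emit ID 'n' (now at pos=3)
pos=4: emit EQ '='
pos=5: emit EQ '='
pos=6: enter COMMENT mode (saw '/*')
exit COMMENT mode (now at pos=14)
DONE. 4 tokens: [NUM, ID, EQ, EQ]

Answer: 4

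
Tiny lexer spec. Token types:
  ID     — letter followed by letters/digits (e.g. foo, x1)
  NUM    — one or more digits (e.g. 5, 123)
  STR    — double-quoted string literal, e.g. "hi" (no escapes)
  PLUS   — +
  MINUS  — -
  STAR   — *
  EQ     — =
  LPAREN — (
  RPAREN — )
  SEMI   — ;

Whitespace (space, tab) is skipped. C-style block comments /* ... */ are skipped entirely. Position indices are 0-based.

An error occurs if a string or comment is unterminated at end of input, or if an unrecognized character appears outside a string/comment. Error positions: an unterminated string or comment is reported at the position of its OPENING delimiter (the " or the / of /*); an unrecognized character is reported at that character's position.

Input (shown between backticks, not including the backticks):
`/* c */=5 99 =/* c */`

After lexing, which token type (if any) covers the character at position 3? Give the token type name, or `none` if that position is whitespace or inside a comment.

pos=0: enter COMMENT mode (saw '/*')
exit COMMENT mode (now at pos=7)
pos=7: emit EQ '='
pos=8: emit NUM '5' (now at pos=9)
pos=10: emit NUM '99' (now at pos=12)
pos=13: emit EQ '='
pos=14: enter COMMENT mode (saw '/*')
exit COMMENT mode (now at pos=21)
DONE. 4 tokens: [EQ, NUM, NUM, EQ]
Position 3: char is 'c' -> none

Answer: none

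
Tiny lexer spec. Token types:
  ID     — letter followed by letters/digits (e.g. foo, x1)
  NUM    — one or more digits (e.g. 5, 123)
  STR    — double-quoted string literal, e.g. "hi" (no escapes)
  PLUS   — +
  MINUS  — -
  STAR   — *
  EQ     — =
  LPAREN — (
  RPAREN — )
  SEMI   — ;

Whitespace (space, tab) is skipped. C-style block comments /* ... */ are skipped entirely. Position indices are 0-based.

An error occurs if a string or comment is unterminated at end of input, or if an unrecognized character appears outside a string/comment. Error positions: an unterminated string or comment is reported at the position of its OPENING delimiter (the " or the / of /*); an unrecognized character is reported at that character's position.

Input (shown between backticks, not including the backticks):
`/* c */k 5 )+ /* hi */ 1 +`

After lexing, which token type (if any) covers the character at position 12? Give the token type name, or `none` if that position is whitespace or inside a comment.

pos=0: enter COMMENT mode (saw '/*')
exit COMMENT mode (now at pos=7)
pos=7: emit ID 'k' (now at pos=8)
pos=9: emit NUM '5' (now at pos=10)
pos=11: emit RPAREN ')'
pos=12: emit PLUS '+'
pos=14: enter COMMENT mode (saw '/*')
exit COMMENT mode (now at pos=22)
pos=23: emit NUM '1' (now at pos=24)
pos=25: emit PLUS '+'
DONE. 6 tokens: [ID, NUM, RPAREN, PLUS, NUM, PLUS]
Position 12: char is '+' -> PLUS

Answer: PLUS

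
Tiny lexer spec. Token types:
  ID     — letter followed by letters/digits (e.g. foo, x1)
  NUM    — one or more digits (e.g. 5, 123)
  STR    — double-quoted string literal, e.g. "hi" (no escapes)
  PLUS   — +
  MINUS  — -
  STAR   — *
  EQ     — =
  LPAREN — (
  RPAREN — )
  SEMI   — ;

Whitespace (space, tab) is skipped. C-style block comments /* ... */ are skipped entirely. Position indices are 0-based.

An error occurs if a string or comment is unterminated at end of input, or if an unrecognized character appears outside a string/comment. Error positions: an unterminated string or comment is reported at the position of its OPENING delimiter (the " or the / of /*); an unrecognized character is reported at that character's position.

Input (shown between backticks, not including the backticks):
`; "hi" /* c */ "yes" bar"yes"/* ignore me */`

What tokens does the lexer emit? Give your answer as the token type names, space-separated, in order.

Answer: SEMI STR STR ID STR

Derivation:
pos=0: emit SEMI ';'
pos=2: enter STRING mode
pos=2: emit STR "hi" (now at pos=6)
pos=7: enter COMMENT mode (saw '/*')
exit COMMENT mode (now at pos=14)
pos=15: enter STRING mode
pos=15: emit STR "yes" (now at pos=20)
pos=21: emit ID 'bar' (now at pos=24)
pos=24: enter STRING mode
pos=24: emit STR "yes" (now at pos=29)
pos=29: enter COMMENT mode (saw '/*')
exit COMMENT mode (now at pos=44)
DONE. 5 tokens: [SEMI, STR, STR, ID, STR]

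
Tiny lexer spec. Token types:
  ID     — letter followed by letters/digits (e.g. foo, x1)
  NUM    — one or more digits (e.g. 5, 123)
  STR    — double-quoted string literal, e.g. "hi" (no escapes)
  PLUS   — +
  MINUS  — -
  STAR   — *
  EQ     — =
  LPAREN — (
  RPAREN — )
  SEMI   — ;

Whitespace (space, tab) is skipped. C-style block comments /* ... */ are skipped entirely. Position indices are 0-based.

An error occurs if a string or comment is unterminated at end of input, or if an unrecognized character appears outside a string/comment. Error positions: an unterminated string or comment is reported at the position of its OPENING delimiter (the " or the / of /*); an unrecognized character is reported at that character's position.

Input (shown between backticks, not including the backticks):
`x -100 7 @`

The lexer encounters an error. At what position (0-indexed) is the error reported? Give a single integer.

Answer: 9

Derivation:
pos=0: emit ID 'x' (now at pos=1)
pos=2: emit MINUS '-'
pos=3: emit NUM '100' (now at pos=6)
pos=7: emit NUM '7' (now at pos=8)
pos=9: ERROR — unrecognized char '@'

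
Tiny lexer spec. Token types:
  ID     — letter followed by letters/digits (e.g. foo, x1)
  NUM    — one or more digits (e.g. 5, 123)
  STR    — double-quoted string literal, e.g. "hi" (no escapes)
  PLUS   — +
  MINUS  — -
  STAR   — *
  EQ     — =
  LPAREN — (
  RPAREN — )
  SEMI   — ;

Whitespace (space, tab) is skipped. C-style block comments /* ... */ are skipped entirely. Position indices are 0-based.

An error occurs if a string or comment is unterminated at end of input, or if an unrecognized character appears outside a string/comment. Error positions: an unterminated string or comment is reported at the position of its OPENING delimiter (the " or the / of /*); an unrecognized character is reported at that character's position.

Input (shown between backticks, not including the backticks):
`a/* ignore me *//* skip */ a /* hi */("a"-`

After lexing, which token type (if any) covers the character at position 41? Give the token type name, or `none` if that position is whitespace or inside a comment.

Answer: MINUS

Derivation:
pos=0: emit ID 'a' (now at pos=1)
pos=1: enter COMMENT mode (saw '/*')
exit COMMENT mode (now at pos=16)
pos=16: enter COMMENT mode (saw '/*')
exit COMMENT mode (now at pos=26)
pos=27: emit ID 'a' (now at pos=28)
pos=29: enter COMMENT mode (saw '/*')
exit COMMENT mode (now at pos=37)
pos=37: emit LPAREN '('
pos=38: enter STRING mode
pos=38: emit STR "a" (now at pos=41)
pos=41: emit MINUS '-'
DONE. 5 tokens: [ID, ID, LPAREN, STR, MINUS]
Position 41: char is '-' -> MINUS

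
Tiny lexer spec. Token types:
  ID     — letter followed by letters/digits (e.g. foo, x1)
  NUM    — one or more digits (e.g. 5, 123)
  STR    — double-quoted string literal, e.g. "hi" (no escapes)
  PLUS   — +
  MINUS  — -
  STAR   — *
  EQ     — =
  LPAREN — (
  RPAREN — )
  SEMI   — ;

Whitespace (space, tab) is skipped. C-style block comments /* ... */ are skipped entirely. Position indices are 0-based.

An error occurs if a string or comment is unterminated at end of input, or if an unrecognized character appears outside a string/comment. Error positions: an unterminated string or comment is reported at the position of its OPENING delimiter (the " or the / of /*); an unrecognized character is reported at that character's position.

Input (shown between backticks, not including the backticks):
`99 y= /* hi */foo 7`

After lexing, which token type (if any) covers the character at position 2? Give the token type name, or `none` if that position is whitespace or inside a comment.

Answer: none

Derivation:
pos=0: emit NUM '99' (now at pos=2)
pos=3: emit ID 'y' (now at pos=4)
pos=4: emit EQ '='
pos=6: enter COMMENT mode (saw '/*')
exit COMMENT mode (now at pos=14)
pos=14: emit ID 'foo' (now at pos=17)
pos=18: emit NUM '7' (now at pos=19)
DONE. 5 tokens: [NUM, ID, EQ, ID, NUM]
Position 2: char is ' ' -> none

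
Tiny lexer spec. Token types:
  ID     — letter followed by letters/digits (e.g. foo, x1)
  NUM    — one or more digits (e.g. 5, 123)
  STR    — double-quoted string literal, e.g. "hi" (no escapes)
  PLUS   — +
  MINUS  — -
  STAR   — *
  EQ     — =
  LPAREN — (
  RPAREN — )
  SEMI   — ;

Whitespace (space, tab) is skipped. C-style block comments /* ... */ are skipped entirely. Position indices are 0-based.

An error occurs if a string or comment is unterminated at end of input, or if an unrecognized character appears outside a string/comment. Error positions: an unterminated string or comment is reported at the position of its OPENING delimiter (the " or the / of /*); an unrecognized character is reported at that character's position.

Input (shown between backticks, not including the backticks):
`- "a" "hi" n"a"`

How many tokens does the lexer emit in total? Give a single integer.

Answer: 5

Derivation:
pos=0: emit MINUS '-'
pos=2: enter STRING mode
pos=2: emit STR "a" (now at pos=5)
pos=6: enter STRING mode
pos=6: emit STR "hi" (now at pos=10)
pos=11: emit ID 'n' (now at pos=12)
pos=12: enter STRING mode
pos=12: emit STR "a" (now at pos=15)
DONE. 5 tokens: [MINUS, STR, STR, ID, STR]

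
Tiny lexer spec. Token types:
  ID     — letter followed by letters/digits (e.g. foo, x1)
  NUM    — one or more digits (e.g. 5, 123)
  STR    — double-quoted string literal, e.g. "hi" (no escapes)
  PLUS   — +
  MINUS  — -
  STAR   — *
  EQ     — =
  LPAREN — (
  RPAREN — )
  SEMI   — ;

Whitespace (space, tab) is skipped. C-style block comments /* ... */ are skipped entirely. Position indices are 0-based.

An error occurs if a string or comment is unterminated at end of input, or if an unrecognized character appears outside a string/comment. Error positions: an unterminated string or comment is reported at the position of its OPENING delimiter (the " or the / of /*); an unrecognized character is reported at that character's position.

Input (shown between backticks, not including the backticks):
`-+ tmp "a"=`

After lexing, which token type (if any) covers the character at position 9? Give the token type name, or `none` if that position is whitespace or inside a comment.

pos=0: emit MINUS '-'
pos=1: emit PLUS '+'
pos=3: emit ID 'tmp' (now at pos=6)
pos=7: enter STRING mode
pos=7: emit STR "a" (now at pos=10)
pos=10: emit EQ '='
DONE. 5 tokens: [MINUS, PLUS, ID, STR, EQ]
Position 9: char is '"' -> STR

Answer: STR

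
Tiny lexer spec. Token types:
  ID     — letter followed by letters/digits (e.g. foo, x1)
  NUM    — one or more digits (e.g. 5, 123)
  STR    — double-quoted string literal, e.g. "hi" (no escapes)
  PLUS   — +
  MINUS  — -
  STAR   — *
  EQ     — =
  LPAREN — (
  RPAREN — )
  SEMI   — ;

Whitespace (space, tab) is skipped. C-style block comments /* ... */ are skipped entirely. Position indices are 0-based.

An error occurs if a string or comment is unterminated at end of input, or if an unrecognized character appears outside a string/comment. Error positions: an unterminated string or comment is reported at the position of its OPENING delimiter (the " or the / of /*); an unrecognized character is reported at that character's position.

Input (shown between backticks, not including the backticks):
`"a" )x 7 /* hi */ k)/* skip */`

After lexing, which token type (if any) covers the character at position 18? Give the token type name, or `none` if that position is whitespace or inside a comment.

pos=0: enter STRING mode
pos=0: emit STR "a" (now at pos=3)
pos=4: emit RPAREN ')'
pos=5: emit ID 'x' (now at pos=6)
pos=7: emit NUM '7' (now at pos=8)
pos=9: enter COMMENT mode (saw '/*')
exit COMMENT mode (now at pos=17)
pos=18: emit ID 'k' (now at pos=19)
pos=19: emit RPAREN ')'
pos=20: enter COMMENT mode (saw '/*')
exit COMMENT mode (now at pos=30)
DONE. 6 tokens: [STR, RPAREN, ID, NUM, ID, RPAREN]
Position 18: char is 'k' -> ID

Answer: ID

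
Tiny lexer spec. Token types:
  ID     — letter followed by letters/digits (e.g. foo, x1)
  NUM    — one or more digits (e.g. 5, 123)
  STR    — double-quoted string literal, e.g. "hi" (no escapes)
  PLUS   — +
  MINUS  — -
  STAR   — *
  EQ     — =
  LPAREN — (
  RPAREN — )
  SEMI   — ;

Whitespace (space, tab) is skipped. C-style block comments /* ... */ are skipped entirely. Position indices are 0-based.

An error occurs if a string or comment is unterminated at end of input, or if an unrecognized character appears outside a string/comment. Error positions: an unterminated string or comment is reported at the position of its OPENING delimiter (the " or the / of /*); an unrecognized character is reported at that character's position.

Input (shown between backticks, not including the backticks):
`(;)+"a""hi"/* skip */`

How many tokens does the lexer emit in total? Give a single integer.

pos=0: emit LPAREN '('
pos=1: emit SEMI ';'
pos=2: emit RPAREN ')'
pos=3: emit PLUS '+'
pos=4: enter STRING mode
pos=4: emit STR "a" (now at pos=7)
pos=7: enter STRING mode
pos=7: emit STR "hi" (now at pos=11)
pos=11: enter COMMENT mode (saw '/*')
exit COMMENT mode (now at pos=21)
DONE. 6 tokens: [LPAREN, SEMI, RPAREN, PLUS, STR, STR]

Answer: 6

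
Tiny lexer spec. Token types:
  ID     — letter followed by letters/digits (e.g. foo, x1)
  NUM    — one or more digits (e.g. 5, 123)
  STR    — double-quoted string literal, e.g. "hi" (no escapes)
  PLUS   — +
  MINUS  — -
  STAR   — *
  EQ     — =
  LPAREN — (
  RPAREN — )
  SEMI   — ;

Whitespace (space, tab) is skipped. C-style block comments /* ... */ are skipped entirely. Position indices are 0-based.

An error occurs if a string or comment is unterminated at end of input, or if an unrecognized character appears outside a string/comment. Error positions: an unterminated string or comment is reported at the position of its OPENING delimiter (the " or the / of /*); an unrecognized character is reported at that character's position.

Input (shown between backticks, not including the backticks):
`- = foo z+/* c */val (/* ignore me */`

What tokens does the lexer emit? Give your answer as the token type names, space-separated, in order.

Answer: MINUS EQ ID ID PLUS ID LPAREN

Derivation:
pos=0: emit MINUS '-'
pos=2: emit EQ '='
pos=4: emit ID 'foo' (now at pos=7)
pos=8: emit ID 'z' (now at pos=9)
pos=9: emit PLUS '+'
pos=10: enter COMMENT mode (saw '/*')
exit COMMENT mode (now at pos=17)
pos=17: emit ID 'val' (now at pos=20)
pos=21: emit LPAREN '('
pos=22: enter COMMENT mode (saw '/*')
exit COMMENT mode (now at pos=37)
DONE. 7 tokens: [MINUS, EQ, ID, ID, PLUS, ID, LPAREN]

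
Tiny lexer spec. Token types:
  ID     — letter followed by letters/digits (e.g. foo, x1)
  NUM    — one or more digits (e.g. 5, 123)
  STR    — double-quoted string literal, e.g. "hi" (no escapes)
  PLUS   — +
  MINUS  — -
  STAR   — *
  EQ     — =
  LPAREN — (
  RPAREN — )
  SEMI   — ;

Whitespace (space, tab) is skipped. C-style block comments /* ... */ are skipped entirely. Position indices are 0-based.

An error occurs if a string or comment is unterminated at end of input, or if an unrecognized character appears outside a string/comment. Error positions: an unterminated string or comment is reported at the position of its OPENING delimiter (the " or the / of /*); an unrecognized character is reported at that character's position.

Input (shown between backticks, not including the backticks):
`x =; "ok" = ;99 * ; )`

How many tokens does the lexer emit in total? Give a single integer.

Answer: 10

Derivation:
pos=0: emit ID 'x' (now at pos=1)
pos=2: emit EQ '='
pos=3: emit SEMI ';'
pos=5: enter STRING mode
pos=5: emit STR "ok" (now at pos=9)
pos=10: emit EQ '='
pos=12: emit SEMI ';'
pos=13: emit NUM '99' (now at pos=15)
pos=16: emit STAR '*'
pos=18: emit SEMI ';'
pos=20: emit RPAREN ')'
DONE. 10 tokens: [ID, EQ, SEMI, STR, EQ, SEMI, NUM, STAR, SEMI, RPAREN]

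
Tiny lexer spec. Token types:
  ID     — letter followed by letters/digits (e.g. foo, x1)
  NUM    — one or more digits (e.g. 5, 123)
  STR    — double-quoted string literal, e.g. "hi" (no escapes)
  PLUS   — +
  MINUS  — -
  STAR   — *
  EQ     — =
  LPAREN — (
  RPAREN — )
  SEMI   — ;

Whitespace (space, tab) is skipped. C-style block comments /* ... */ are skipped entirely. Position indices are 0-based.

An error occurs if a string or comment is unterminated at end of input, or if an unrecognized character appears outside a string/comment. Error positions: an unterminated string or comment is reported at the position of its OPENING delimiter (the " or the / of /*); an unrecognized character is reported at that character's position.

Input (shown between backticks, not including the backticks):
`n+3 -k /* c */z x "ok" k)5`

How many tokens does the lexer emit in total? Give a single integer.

pos=0: emit ID 'n' (now at pos=1)
pos=1: emit PLUS '+'
pos=2: emit NUM '3' (now at pos=3)
pos=4: emit MINUS '-'
pos=5: emit ID 'k' (now at pos=6)
pos=7: enter COMMENT mode (saw '/*')
exit COMMENT mode (now at pos=14)
pos=14: emit ID 'z' (now at pos=15)
pos=16: emit ID 'x' (now at pos=17)
pos=18: enter STRING mode
pos=18: emit STR "ok" (now at pos=22)
pos=23: emit ID 'k' (now at pos=24)
pos=24: emit RPAREN ')'
pos=25: emit NUM '5' (now at pos=26)
DONE. 11 tokens: [ID, PLUS, NUM, MINUS, ID, ID, ID, STR, ID, RPAREN, NUM]

Answer: 11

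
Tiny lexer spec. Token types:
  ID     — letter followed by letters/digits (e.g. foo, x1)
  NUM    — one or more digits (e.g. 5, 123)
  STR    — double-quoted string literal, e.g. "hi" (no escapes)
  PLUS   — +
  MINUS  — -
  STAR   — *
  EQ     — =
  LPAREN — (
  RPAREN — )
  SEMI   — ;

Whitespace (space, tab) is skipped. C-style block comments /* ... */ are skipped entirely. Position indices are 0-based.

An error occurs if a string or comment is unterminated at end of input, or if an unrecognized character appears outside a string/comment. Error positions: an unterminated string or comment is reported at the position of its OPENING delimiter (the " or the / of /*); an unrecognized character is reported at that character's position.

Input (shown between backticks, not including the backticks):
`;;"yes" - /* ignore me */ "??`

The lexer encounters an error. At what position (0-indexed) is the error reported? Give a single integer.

Answer: 26

Derivation:
pos=0: emit SEMI ';'
pos=1: emit SEMI ';'
pos=2: enter STRING mode
pos=2: emit STR "yes" (now at pos=7)
pos=8: emit MINUS '-'
pos=10: enter COMMENT mode (saw '/*')
exit COMMENT mode (now at pos=25)
pos=26: enter STRING mode
pos=26: ERROR — unterminated string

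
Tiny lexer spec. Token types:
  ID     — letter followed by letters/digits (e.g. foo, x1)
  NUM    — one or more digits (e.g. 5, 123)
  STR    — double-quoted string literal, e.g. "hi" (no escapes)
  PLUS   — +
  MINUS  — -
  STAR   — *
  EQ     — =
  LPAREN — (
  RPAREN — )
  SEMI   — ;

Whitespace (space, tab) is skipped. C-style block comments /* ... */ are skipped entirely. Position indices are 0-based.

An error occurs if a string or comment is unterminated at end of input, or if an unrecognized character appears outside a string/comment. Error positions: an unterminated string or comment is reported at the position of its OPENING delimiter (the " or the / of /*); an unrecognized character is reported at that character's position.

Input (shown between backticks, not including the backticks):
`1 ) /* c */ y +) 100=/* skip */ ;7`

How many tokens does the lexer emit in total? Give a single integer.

Answer: 9

Derivation:
pos=0: emit NUM '1' (now at pos=1)
pos=2: emit RPAREN ')'
pos=4: enter COMMENT mode (saw '/*')
exit COMMENT mode (now at pos=11)
pos=12: emit ID 'y' (now at pos=13)
pos=14: emit PLUS '+'
pos=15: emit RPAREN ')'
pos=17: emit NUM '100' (now at pos=20)
pos=20: emit EQ '='
pos=21: enter COMMENT mode (saw '/*')
exit COMMENT mode (now at pos=31)
pos=32: emit SEMI ';'
pos=33: emit NUM '7' (now at pos=34)
DONE. 9 tokens: [NUM, RPAREN, ID, PLUS, RPAREN, NUM, EQ, SEMI, NUM]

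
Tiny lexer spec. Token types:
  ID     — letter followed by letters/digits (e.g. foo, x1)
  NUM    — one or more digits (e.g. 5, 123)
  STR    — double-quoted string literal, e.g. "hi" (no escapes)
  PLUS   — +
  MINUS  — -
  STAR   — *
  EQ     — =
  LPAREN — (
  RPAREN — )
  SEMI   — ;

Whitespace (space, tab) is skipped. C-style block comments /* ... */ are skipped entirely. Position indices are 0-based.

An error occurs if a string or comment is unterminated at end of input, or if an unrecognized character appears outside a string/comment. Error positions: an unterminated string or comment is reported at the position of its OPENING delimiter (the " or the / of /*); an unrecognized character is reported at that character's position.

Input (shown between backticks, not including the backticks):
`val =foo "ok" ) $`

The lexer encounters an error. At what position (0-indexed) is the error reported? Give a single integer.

Answer: 16

Derivation:
pos=0: emit ID 'val' (now at pos=3)
pos=4: emit EQ '='
pos=5: emit ID 'foo' (now at pos=8)
pos=9: enter STRING mode
pos=9: emit STR "ok" (now at pos=13)
pos=14: emit RPAREN ')'
pos=16: ERROR — unrecognized char '$'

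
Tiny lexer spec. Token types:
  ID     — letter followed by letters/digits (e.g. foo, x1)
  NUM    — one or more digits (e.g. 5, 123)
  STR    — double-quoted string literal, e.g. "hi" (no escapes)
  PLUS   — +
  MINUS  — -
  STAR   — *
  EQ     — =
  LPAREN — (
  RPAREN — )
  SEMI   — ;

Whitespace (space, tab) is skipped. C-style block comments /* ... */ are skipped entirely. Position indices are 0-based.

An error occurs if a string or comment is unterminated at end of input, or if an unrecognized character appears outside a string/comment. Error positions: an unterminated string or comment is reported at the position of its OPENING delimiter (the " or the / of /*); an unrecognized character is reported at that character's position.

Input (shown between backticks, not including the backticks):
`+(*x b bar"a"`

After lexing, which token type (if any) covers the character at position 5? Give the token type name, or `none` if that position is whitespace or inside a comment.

Answer: ID

Derivation:
pos=0: emit PLUS '+'
pos=1: emit LPAREN '('
pos=2: emit STAR '*'
pos=3: emit ID 'x' (now at pos=4)
pos=5: emit ID 'b' (now at pos=6)
pos=7: emit ID 'bar' (now at pos=10)
pos=10: enter STRING mode
pos=10: emit STR "a" (now at pos=13)
DONE. 7 tokens: [PLUS, LPAREN, STAR, ID, ID, ID, STR]
Position 5: char is 'b' -> ID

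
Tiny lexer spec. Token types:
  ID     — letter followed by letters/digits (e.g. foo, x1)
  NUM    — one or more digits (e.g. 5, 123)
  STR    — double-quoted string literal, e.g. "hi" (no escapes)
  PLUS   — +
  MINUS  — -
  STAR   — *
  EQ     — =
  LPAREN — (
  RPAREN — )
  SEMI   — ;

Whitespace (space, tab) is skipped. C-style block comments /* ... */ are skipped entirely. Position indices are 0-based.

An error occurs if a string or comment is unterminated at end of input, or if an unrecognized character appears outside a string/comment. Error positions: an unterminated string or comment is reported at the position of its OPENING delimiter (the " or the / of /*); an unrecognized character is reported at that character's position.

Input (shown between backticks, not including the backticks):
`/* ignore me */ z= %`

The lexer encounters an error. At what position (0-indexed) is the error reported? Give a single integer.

Answer: 19

Derivation:
pos=0: enter COMMENT mode (saw '/*')
exit COMMENT mode (now at pos=15)
pos=16: emit ID 'z' (now at pos=17)
pos=17: emit EQ '='
pos=19: ERROR — unrecognized char '%'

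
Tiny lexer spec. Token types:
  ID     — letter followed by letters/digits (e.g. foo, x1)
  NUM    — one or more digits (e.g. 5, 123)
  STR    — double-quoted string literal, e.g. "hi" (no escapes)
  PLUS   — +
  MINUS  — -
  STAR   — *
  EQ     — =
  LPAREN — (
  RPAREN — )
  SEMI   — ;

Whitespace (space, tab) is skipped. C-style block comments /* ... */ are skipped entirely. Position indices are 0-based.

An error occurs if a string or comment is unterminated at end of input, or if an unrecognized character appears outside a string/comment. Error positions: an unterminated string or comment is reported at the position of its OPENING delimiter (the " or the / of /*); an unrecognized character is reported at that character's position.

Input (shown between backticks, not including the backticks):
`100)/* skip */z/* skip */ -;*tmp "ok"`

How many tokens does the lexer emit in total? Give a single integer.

Answer: 8

Derivation:
pos=0: emit NUM '100' (now at pos=3)
pos=3: emit RPAREN ')'
pos=4: enter COMMENT mode (saw '/*')
exit COMMENT mode (now at pos=14)
pos=14: emit ID 'z' (now at pos=15)
pos=15: enter COMMENT mode (saw '/*')
exit COMMENT mode (now at pos=25)
pos=26: emit MINUS '-'
pos=27: emit SEMI ';'
pos=28: emit STAR '*'
pos=29: emit ID 'tmp' (now at pos=32)
pos=33: enter STRING mode
pos=33: emit STR "ok" (now at pos=37)
DONE. 8 tokens: [NUM, RPAREN, ID, MINUS, SEMI, STAR, ID, STR]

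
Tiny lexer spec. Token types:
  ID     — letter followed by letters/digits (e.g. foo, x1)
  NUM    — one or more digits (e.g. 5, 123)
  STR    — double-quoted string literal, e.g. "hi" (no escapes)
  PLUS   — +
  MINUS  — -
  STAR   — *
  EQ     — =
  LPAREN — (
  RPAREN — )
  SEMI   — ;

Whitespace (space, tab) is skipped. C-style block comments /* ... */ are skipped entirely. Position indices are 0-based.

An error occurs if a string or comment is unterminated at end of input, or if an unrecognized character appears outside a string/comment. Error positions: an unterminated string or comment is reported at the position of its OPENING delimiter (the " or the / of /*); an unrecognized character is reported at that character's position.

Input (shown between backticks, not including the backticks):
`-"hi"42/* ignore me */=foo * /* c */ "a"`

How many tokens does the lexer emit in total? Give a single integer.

Answer: 7

Derivation:
pos=0: emit MINUS '-'
pos=1: enter STRING mode
pos=1: emit STR "hi" (now at pos=5)
pos=5: emit NUM '42' (now at pos=7)
pos=7: enter COMMENT mode (saw '/*')
exit COMMENT mode (now at pos=22)
pos=22: emit EQ '='
pos=23: emit ID 'foo' (now at pos=26)
pos=27: emit STAR '*'
pos=29: enter COMMENT mode (saw '/*')
exit COMMENT mode (now at pos=36)
pos=37: enter STRING mode
pos=37: emit STR "a" (now at pos=40)
DONE. 7 tokens: [MINUS, STR, NUM, EQ, ID, STAR, STR]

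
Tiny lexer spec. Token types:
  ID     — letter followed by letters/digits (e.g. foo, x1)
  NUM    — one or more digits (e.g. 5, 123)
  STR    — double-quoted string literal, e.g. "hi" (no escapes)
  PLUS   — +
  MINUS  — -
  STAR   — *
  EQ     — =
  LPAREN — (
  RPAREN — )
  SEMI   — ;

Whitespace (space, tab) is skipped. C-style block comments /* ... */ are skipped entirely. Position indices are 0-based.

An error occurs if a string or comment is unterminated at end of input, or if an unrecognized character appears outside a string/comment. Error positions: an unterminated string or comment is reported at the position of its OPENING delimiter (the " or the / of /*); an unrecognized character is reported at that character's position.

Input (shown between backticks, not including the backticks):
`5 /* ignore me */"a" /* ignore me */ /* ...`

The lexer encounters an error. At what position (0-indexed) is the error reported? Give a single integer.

pos=0: emit NUM '5' (now at pos=1)
pos=2: enter COMMENT mode (saw '/*')
exit COMMENT mode (now at pos=17)
pos=17: enter STRING mode
pos=17: emit STR "a" (now at pos=20)
pos=21: enter COMMENT mode (saw '/*')
exit COMMENT mode (now at pos=36)
pos=37: enter COMMENT mode (saw '/*')
pos=37: ERROR — unterminated comment (reached EOF)

Answer: 37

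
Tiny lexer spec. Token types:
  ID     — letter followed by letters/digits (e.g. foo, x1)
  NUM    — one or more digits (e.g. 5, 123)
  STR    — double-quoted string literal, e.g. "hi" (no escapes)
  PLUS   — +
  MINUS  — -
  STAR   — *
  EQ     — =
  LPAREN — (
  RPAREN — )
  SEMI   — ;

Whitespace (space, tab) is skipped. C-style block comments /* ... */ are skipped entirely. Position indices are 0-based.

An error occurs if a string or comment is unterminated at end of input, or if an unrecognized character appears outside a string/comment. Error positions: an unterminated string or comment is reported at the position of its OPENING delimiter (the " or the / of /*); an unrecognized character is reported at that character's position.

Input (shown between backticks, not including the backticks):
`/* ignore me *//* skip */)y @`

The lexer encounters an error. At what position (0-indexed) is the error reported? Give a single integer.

pos=0: enter COMMENT mode (saw '/*')
exit COMMENT mode (now at pos=15)
pos=15: enter COMMENT mode (saw '/*')
exit COMMENT mode (now at pos=25)
pos=25: emit RPAREN ')'
pos=26: emit ID 'y' (now at pos=27)
pos=28: ERROR — unrecognized char '@'

Answer: 28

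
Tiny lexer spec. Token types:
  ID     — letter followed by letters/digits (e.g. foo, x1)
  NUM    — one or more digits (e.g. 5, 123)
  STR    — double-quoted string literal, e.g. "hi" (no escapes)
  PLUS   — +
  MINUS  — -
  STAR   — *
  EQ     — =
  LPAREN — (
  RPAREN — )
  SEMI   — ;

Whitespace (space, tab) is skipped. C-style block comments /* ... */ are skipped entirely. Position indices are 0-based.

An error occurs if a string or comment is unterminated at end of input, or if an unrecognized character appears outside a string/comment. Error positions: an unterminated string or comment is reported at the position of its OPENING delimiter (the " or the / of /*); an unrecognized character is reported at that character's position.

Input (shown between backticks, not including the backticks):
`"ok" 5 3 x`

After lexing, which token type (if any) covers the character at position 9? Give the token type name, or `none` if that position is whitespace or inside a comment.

pos=0: enter STRING mode
pos=0: emit STR "ok" (now at pos=4)
pos=5: emit NUM '5' (now at pos=6)
pos=7: emit NUM '3' (now at pos=8)
pos=9: emit ID 'x' (now at pos=10)
DONE. 4 tokens: [STR, NUM, NUM, ID]
Position 9: char is 'x' -> ID

Answer: ID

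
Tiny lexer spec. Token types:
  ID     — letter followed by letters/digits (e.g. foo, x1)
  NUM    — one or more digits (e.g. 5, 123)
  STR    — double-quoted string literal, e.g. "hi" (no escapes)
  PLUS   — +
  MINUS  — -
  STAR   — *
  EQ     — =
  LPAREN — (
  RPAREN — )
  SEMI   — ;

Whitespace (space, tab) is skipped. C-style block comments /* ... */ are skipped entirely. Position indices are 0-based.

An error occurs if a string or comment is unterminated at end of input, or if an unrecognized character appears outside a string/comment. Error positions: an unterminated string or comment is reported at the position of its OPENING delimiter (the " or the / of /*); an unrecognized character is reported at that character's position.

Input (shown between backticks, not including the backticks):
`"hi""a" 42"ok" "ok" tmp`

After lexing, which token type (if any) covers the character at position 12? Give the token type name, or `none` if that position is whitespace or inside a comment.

Answer: STR

Derivation:
pos=0: enter STRING mode
pos=0: emit STR "hi" (now at pos=4)
pos=4: enter STRING mode
pos=4: emit STR "a" (now at pos=7)
pos=8: emit NUM '42' (now at pos=10)
pos=10: enter STRING mode
pos=10: emit STR "ok" (now at pos=14)
pos=15: enter STRING mode
pos=15: emit STR "ok" (now at pos=19)
pos=20: emit ID 'tmp' (now at pos=23)
DONE. 6 tokens: [STR, STR, NUM, STR, STR, ID]
Position 12: char is 'k' -> STR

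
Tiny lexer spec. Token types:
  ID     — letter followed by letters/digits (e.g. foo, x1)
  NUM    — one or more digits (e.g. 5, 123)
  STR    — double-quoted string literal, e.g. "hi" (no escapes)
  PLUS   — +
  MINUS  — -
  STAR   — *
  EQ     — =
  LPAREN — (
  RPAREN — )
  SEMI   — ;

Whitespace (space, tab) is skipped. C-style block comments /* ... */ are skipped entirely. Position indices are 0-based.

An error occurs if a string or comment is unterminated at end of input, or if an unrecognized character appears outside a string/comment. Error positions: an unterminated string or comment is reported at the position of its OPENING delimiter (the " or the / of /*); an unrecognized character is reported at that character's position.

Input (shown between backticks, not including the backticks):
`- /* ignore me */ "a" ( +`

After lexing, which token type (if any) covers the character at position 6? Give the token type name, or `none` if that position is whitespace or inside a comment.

pos=0: emit MINUS '-'
pos=2: enter COMMENT mode (saw '/*')
exit COMMENT mode (now at pos=17)
pos=18: enter STRING mode
pos=18: emit STR "a" (now at pos=21)
pos=22: emit LPAREN '('
pos=24: emit PLUS '+'
DONE. 4 tokens: [MINUS, STR, LPAREN, PLUS]
Position 6: char is 'g' -> none

Answer: none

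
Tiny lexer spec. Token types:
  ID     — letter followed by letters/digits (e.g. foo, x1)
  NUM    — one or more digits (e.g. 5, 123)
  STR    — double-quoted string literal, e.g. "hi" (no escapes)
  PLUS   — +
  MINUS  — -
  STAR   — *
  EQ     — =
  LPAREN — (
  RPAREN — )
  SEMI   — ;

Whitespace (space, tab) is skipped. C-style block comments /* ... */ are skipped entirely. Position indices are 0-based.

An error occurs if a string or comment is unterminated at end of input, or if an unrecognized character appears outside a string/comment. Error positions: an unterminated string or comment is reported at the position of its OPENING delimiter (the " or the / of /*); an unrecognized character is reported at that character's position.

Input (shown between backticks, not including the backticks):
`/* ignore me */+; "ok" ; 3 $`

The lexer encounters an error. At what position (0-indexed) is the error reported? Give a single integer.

Answer: 27

Derivation:
pos=0: enter COMMENT mode (saw '/*')
exit COMMENT mode (now at pos=15)
pos=15: emit PLUS '+'
pos=16: emit SEMI ';'
pos=18: enter STRING mode
pos=18: emit STR "ok" (now at pos=22)
pos=23: emit SEMI ';'
pos=25: emit NUM '3' (now at pos=26)
pos=27: ERROR — unrecognized char '$'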